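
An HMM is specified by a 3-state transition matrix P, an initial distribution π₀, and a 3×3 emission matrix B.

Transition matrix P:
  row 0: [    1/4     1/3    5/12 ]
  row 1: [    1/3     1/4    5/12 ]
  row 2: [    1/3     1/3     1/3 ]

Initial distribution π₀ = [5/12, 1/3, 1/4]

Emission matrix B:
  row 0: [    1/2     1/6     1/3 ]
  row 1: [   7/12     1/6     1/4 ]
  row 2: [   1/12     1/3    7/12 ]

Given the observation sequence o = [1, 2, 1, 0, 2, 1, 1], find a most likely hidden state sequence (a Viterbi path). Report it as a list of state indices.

path = [0, 2, 2, 1, 2, 2, 2]

t=0: δ = [6.944e-02, 5.556e-02, 8.333e-02]  (obs o_0=1)
t=1: δ = [9.259e-03, 6.944e-03, 1.688e-02]  ψ = [2, 2, 0]  (obs o_1=2)
t=2: δ = [9.377e-04, 9.377e-04, 1.875e-03]  ψ = [2, 2, 2]  (obs o_2=1)
t=3: δ = [3.126e-04, 3.647e-04, 5.210e-05]  ψ = [2, 2, 2]  (obs o_3=0)
t=4: δ = [4.052e-05, 2.605e-05, 8.863e-05]  ψ = [1, 0, 1]  (obs o_4=2)
t=5: δ = [4.924e-06, 4.924e-06, 9.848e-06]  ψ = [2, 2, 2]  (obs o_5=1)
t=6: δ = [5.471e-07, 5.471e-07, 1.094e-06]  ψ = [2, 2, 2]  (obs o_6=1)
backtrack: best end state = 2; path = [0, 2, 2, 1, 2, 2, 2]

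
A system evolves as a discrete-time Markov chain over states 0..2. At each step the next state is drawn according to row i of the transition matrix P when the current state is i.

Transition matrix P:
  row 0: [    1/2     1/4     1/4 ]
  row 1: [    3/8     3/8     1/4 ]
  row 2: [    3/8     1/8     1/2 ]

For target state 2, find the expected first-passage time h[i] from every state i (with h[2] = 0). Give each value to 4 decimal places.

First-step conditioning: h[2] = 0; for i ≠ 2, h[i] = 1 + Σ_k P[i][k]·h[k].
  h[0] = 1 + 1/2·h[0] + 1/4·h[1]
  h[1] = 1 + 3/8·h[0] + 3/8·h[1]
Solving the 2×2 linear system over states ≠ 2 gives exactly h = [4, 4, 0] (h[2] = 0 is the target).

h = [4.0000, 4.0000, 0.0000]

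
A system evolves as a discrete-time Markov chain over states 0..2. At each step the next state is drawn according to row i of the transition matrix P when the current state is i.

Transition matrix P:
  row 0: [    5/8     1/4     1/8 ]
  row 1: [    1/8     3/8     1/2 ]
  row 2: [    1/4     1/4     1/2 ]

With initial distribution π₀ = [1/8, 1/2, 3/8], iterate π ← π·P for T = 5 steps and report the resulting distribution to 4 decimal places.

t=0: π = [0.1250, 0.5000, 0.3750]
t=1: π = [0.2344, 0.3125, 0.4531]
t=2: π = [0.2988, 0.2891, 0.4121]
t=3: π = [0.3259, 0.2861, 0.3879]
t=4: π = [0.3365, 0.2858, 0.3778]
t=5: π = [0.3405, 0.2857, 0.3738]

π = [0.3405, 0.2857, 0.3738]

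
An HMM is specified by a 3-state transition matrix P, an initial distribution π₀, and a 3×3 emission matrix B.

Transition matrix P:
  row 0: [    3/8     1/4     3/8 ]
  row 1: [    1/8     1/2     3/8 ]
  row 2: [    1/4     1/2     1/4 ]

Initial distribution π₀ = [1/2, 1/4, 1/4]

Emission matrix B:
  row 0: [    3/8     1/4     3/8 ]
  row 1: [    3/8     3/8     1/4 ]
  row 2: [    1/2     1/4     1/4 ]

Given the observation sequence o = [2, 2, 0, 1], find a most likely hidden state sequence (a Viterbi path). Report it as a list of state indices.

path = [0, 0, 2, 1]

t=0: δ = [1.875e-01, 6.250e-02, 6.250e-02]  (obs o_0=2)
t=1: δ = [2.637e-02, 1.172e-02, 1.758e-02]  ψ = [0, 0, 0]  (obs o_1=2)
t=2: δ = [3.708e-03, 3.296e-03, 4.944e-03]  ψ = [0, 2, 0]  (obs o_2=0)
t=3: δ = [3.476e-04, 9.270e-04, 3.476e-04]  ψ = [0, 2, 0]  (obs o_3=1)
backtrack: best end state = 1; path = [0, 0, 2, 1]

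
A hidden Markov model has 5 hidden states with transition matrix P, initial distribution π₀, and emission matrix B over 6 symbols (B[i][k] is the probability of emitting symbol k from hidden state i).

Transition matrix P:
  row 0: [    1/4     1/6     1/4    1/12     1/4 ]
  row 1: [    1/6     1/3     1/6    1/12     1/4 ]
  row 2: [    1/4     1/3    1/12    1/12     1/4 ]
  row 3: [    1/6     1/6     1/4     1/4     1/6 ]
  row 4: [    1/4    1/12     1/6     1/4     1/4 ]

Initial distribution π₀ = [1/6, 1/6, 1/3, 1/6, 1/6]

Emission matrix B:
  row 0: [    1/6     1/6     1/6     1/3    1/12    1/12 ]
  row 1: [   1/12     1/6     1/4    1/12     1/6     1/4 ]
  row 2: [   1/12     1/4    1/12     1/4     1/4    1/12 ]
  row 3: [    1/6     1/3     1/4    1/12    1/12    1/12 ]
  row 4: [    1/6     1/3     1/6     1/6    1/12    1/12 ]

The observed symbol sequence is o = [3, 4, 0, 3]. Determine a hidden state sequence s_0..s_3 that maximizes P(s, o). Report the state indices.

path = [2, 1, 4, 0]

t=0: δ = [5.556e-02, 1.389e-02, 8.333e-02, 1.389e-02, 2.778e-02]  (obs o_0=3)
t=1: δ = [1.736e-03, 4.630e-03, 3.472e-03, 5.787e-04, 1.736e-03]  ψ = [2, 2, 0, 2, 2]  (obs o_1=4)
t=2: δ = [1.447e-04, 1.286e-04, 6.430e-05, 7.234e-05, 1.929e-04]  ψ = [2, 1, 1, 4, 1]  (obs o_2=0)
t=3: δ = [1.608e-05, 3.572e-06, 9.042e-06, 4.019e-06, 8.038e-06]  ψ = [4, 1, 0, 4, 4]  (obs o_3=3)
backtrack: best end state = 0; path = [2, 1, 4, 0]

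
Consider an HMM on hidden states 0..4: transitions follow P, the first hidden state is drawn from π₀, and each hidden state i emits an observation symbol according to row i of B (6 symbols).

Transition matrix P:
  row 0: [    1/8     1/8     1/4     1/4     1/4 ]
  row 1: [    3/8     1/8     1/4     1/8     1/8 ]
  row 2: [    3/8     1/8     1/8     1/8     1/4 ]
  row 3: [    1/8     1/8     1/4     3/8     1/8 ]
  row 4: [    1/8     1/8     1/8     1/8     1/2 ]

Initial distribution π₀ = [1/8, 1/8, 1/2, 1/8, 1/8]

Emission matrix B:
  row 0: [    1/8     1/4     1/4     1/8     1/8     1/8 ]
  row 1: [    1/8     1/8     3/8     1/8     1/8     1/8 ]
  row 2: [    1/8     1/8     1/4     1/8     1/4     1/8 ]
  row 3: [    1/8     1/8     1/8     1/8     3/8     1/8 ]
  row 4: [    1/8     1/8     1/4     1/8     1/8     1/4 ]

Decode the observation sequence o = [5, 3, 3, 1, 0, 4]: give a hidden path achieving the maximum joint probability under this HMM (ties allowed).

t=0: δ = [1.562e-02, 1.562e-02, 6.250e-02, 1.562e-02, 3.125e-02]  (obs o_0=5)
t=1: δ = [2.930e-03, 9.766e-04, 9.766e-04, 9.766e-04, 1.953e-03]  ψ = [2, 2, 2, 2, 2]  (obs o_1=3)
t=2: δ = [4.578e-05, 4.578e-05, 9.155e-05, 9.155e-05, 1.221e-04]  ψ = [0, 0, 0, 0, 4]  (obs o_2=3)
t=3: δ = [8.583e-06, 1.907e-06, 2.861e-06, 4.292e-06, 7.629e-06]  ψ = [2, 4, 3, 3, 4]  (obs o_3=1)
t=4: δ = [1.341e-07, 1.341e-07, 2.682e-07, 2.682e-07, 4.768e-07]  ψ = [0, 0, 0, 0, 4]  (obs o_4=0)
t=5: δ = [1.257e-08, 7.451e-09, 1.676e-08, 3.772e-08, 2.980e-08]  ψ = [2, 4, 3, 3, 4]  (obs o_5=4)
backtrack: best end state = 3; path = [2, 0, 2, 0, 3, 3]

path = [2, 0, 2, 0, 3, 3]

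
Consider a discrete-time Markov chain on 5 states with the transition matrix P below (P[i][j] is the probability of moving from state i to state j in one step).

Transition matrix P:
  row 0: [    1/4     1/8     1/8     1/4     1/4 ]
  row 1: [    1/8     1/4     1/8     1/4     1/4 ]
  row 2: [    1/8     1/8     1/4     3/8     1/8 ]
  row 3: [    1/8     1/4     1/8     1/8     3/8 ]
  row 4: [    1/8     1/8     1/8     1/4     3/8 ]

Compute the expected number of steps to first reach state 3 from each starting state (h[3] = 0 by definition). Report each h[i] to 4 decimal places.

h = [3.7333, 3.7333, 3.2000, 0.0000, 3.7333]

First-step conditioning: h[3] = 0; for i ≠ 3, h[i] = 1 + Σ_k P[i][k]·h[k].
  h[0] = 1 + 1/4·h[0] + 1/8·h[1] + 1/8·h[2] + 1/4·h[4]
  h[1] = 1 + 1/8·h[0] + 1/4·h[1] + 1/8·h[2] + 1/4·h[4]
  h[2] = 1 + 1/8·h[0] + 1/8·h[1] + 1/4·h[2] + 1/8·h[4]
  h[4] = 1 + 1/8·h[0] + 1/8·h[1] + 1/8·h[2] + 3/8·h[4]
Solving the 4×4 linear system over states ≠ 3 gives exactly h = [56/15, 56/15, 16/5, 0, 56/15] (h[3] = 0 is the target).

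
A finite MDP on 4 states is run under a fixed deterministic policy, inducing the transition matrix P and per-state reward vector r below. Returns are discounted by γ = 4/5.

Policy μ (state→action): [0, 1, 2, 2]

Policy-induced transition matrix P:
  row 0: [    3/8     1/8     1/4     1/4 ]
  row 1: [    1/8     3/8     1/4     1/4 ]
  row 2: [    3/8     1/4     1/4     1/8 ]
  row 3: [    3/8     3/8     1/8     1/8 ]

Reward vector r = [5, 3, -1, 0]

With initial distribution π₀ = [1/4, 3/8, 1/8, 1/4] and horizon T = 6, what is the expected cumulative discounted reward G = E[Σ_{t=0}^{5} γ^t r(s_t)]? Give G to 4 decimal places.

t=0: π = [0.2500, 0.3750, 0.1250, 0.2500], E[r] = 2.2500, γ^t·E[r] = 2.250000, running G = 2.250000
t=1: π = [0.2813, 0.2969, 0.2188, 0.2031], E[r] = 2.0781, γ^t·E[r] = 1.662500, running G = 3.912500
t=2: π = [0.3008, 0.2773, 0.2246, 0.1973], E[r] = 2.1113, γ^t·E[r] = 1.351250, running G = 5.263750
t=3: π = [0.3057, 0.2717, 0.2253, 0.1973], E[r] = 2.1182, γ^t·E[r] = 1.084500, running G = 6.348250
t=4: π = [0.3071, 0.2704, 0.2253, 0.1972], E[r] = 2.1212, γ^t·E[r] = 0.868863, running G = 7.217113
t=5: π = [0.3074, 0.2701, 0.2254, 0.1972], E[r] = 2.1218, γ^t·E[r] = 0.695279, running G = 7.912391

G = 7.9124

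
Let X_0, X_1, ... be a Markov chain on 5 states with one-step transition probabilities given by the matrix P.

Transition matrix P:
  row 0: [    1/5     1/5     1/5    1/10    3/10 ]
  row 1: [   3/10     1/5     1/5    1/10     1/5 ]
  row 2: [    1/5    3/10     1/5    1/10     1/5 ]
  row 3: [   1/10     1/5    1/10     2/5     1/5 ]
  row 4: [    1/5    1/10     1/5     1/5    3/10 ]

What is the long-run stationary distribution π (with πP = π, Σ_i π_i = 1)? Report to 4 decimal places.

Balance equations π_j = Σ_i π_i·P[i][j]:
  π_0 = 1/5·π_0 + 3/10·π_1 + 1/5·π_2 + 1/10·π_3 + 1/5·π_4
  π_1 = 1/5·π_0 + 1/5·π_1 + 3/10·π_2 + 1/5·π_3 + 1/10·π_4
  π_2 = 1/5·π_0 + 1/5·π_1 + 1/5·π_2 + 1/10·π_3 + 1/5·π_4
  π_3 = 1/10·π_0 + 1/10·π_1 + 1/10·π_2 + 2/5·π_3 + 1/5·π_4
  normalize: π_0 + π_1 + π_2 + π_3 + π_4 = 1
Solving the linear system gives exactly π = [1415/7019, 1360/7019, 1279/7019, 1248/7019, 1717/7019].

π = [0.2016, 0.1938, 0.1822, 0.1778, 0.2446]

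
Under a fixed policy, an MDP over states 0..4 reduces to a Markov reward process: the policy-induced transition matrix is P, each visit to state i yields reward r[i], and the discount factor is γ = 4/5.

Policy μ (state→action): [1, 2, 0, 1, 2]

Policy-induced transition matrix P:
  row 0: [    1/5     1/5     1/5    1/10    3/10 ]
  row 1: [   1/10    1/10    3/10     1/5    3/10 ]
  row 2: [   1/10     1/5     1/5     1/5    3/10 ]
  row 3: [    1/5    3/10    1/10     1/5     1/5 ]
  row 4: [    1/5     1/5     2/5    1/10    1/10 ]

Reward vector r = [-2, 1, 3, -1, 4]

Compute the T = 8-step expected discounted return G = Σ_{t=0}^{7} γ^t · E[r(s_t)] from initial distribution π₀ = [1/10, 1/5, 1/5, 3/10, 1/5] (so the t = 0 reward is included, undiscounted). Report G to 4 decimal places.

t=0: π = [0.1000, 0.2000, 0.2000, 0.3000, 0.2000], E[r] = 1.1000, γ^t·E[r] = 1.100000, running G = 1.100000
t=1: π = [0.1600, 0.2100, 0.2300, 0.1700, 0.2300], E[r] = 1.3300, γ^t·E[r] = 1.064000, running G = 2.164000
t=2: π = [0.1560, 0.1960, 0.2500, 0.1610, 0.2370], E[r] = 1.4210, γ^t·E[r] = 0.909440, running G = 3.073440
t=3: π = [0.1554, 0.1965, 0.2509, 0.1607, 0.2365], E[r] = 1.4237, γ^t·E[r] = 0.728934, running G = 3.802374
t=4: π = [0.1553, 0.1964, 0.2509, 0.1608, 0.2366], E[r] = 1.4243, γ^t·E[r] = 0.583373, running G = 4.385747
t=5: π = [0.1553, 0.1964, 0.2509, 0.1608, 0.2366], E[r] = 1.4241, γ^t·E[r] = 0.466656, running G = 4.852403
t=6: π = [0.1553, 0.1964, 0.2509, 0.1608, 0.2366], E[r] = 1.4241, γ^t·E[r] = 0.373328, running G = 5.225731
t=7: π = [0.1553, 0.1964, 0.2509, 0.1608, 0.2366], E[r] = 1.4241, γ^t·E[r] = 0.298662, running G = 5.524393

G = 5.5244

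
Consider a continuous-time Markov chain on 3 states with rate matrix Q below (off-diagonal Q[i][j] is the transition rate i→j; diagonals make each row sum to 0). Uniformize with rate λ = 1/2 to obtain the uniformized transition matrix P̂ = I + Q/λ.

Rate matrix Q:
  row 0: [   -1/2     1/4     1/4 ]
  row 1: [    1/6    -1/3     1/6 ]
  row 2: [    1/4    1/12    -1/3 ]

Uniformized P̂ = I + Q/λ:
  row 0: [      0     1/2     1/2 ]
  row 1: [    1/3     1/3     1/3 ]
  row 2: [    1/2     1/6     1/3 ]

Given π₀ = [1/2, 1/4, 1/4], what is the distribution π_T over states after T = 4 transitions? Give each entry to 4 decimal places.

t=0: π = [0.5000, 0.2500, 0.2500]
t=1: π = [0.2083, 0.3750, 0.4167]
t=2: π = [0.3333, 0.2986, 0.3681]
t=3: π = [0.2836, 0.3275, 0.3889]
t=4: π = [0.3036, 0.3158, 0.3806]

π = [0.3036, 0.3158, 0.3806]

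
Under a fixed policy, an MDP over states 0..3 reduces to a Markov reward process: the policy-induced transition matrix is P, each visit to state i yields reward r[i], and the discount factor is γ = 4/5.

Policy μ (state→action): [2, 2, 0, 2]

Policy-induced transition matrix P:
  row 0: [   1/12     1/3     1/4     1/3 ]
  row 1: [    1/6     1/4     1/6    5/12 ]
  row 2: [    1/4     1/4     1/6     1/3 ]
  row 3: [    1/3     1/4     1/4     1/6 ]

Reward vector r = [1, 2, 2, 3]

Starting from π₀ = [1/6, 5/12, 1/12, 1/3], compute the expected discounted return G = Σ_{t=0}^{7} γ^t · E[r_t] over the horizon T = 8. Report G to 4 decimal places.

G = 8.7728

t=0: π = [0.1667, 0.4167, 0.0833, 0.3333], E[r] = 2.1667, γ^t·E[r] = 2.166667, running G = 2.166667
t=1: π = [0.2153, 0.2639, 0.2083, 0.3125], E[r] = 2.0972, γ^t·E[r] = 1.677778, running G = 3.844444
t=2: π = [0.2182, 0.2679, 0.2106, 0.3032], E[r] = 2.0851, γ^t·E[r] = 1.334444, running G = 5.178889
t=3: π = [0.2166, 0.2682, 0.2101, 0.3051], E[r] = 2.0885, γ^t·E[r] = 1.069333, running G = 6.248222
t=4: π = [0.2170, 0.2680, 0.2101, 0.3048], E[r] = 2.0878, γ^t·E[r] = 0.855182, running G = 7.103404
t=5: π = [0.2169, 0.2681, 0.2102, 0.3049], E[r] = 2.0880, γ^t·E[r] = 0.684184, running G = 7.787588
t=6: π = [0.2169, 0.2681, 0.2101, 0.3049], E[r] = 2.0879, γ^t·E[r] = 0.547343, running G = 8.334931
t=7: π = [0.2169, 0.2681, 0.2101, 0.3049], E[r] = 2.0879, γ^t·E[r] = 0.437875, running G = 8.772806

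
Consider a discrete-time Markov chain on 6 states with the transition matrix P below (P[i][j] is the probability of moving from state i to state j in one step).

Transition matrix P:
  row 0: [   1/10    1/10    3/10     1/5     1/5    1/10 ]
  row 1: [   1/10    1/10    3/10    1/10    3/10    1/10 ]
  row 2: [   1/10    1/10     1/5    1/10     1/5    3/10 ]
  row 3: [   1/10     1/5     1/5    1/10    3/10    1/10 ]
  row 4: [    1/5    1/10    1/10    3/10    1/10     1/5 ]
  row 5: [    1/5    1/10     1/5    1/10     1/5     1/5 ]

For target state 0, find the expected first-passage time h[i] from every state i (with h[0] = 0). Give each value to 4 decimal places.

h = [0.0000, 7.1502, 7.0786, 7.1574, 6.5079, 6.4351]

First-step conditioning: h[0] = 0; for i ≠ 0, h[i] = 1 + Σ_k P[i][k]·h[k].
  h[1] = 1 + 1/10·h[1] + 3/10·h[2] + 1/10·h[3] + 3/10·h[4] + 1/10·h[5]
  h[2] = 1 + 1/10·h[1] + 1/5·h[2] + 1/10·h[3] + 1/5·h[4] + 3/10·h[5]
  h[3] = 1 + 1/5·h[1] + 1/5·h[2] + 1/10·h[3] + 3/10·h[4] + 1/10·h[5]
  h[4] = 1 + 1/10·h[1] + 1/10·h[2] + 3/10·h[3] + 1/10·h[4] + 1/5·h[5]
  h[5] = 1 + 1/10·h[1] + 1/5·h[2] + 1/10·h[3] + 1/5·h[4] + 1/5·h[5]
Solving the 5×5 linear system over states ≠ 0 gives exactly h = [0, 29945/4188, 29645/4188, 29975/4188, 9085/1396, 13475/2094] (h[0] = 0 is the target).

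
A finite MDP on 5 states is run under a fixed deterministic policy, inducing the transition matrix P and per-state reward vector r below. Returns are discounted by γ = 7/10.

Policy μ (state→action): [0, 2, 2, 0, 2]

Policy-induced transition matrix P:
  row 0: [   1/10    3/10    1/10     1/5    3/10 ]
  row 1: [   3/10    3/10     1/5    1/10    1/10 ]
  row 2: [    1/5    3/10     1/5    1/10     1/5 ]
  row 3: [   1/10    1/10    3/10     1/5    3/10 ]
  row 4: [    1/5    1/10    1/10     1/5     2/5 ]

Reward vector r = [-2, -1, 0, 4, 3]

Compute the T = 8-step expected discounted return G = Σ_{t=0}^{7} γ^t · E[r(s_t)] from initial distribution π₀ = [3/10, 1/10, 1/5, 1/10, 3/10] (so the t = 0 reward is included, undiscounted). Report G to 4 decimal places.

G = 2.5439

t=0: π = [0.3000, 0.1000, 0.2000, 0.1000, 0.3000], E[r] = 0.6000, γ^t·E[r] = 0.600000, running G = 0.600000
t=1: π = [0.1700, 0.2200, 0.1500, 0.1700, 0.2900], E[r] = 0.9900, γ^t·E[r] = 0.693000, running G = 1.293000
t=2: π = [0.1880, 0.2080, 0.1710, 0.1630, 0.2700], E[r] = 0.8780, γ^t·E[r] = 0.430220, running G = 1.723220
t=3: π = [0.1857, 0.2134, 0.1705, 0.1621, 0.2683], E[r] = 0.8685, γ^t·E[r] = 0.297896, running G = 2.021116
t=4: π = [0.1866, 0.2139, 0.1708, 0.1616, 0.2671], E[r] = 0.8607, γ^t·E[r] = 0.206654, running G = 2.227770
t=5: π = [0.1866, 0.2143, 0.1708, 0.1615, 0.2668], E[r] = 0.8592, γ^t·E[r] = 0.144412, running G = 2.372181
t=6: π = [0.1866, 0.2143, 0.1708, 0.1615, 0.2668], E[r] = 0.8587, γ^t·E[r] = 0.101023, running G = 2.473204
t=7: π = [0.1866, 0.2144, 0.1708, 0.1615, 0.2667], E[r] = 0.8585, γ^t·E[r] = 0.070704, running G = 2.543909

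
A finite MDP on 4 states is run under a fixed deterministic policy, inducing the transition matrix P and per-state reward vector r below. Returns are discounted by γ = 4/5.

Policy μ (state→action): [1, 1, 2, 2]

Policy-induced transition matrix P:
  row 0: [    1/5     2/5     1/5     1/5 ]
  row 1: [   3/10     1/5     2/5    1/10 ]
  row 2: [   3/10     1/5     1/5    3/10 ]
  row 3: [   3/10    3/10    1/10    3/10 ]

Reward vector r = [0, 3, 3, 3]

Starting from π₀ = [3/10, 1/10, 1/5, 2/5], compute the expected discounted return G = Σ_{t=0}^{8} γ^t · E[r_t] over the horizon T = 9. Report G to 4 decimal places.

t=0: π = [0.3000, 0.1000, 0.2000, 0.4000], E[r] = 2.1000, γ^t·E[r] = 2.100000, running G = 2.100000
t=1: π = [0.2700, 0.3000, 0.1800, 0.2500], E[r] = 2.1900, γ^t·E[r] = 1.752000, running G = 3.852000
t=2: π = [0.2730, 0.2790, 0.2350, 0.2130], E[r] = 2.1810, γ^t·E[r] = 1.395840, running G = 5.247840
t=3: π = [0.2727, 0.2759, 0.2345, 0.2169], E[r] = 2.1819, γ^t·E[r] = 1.117133, running G = 6.364973
t=4: π = [0.2727, 0.2762, 0.2335, 0.2176], E[r] = 2.1818, γ^t·E[r] = 0.893669, running G = 7.258642
t=5: π = [0.2727, 0.2763, 0.2335, 0.2175], E[r] = 2.1818, γ^t·E[r] = 0.714938, running G = 7.973581
t=6: π = [0.2727, 0.2763, 0.2335, 0.2175], E[r] = 2.1818, γ^t·E[r] = 0.571951, running G = 8.545531
t=7: π = [0.2727, 0.2763, 0.2335, 0.2175], E[r] = 2.1818, γ^t·E[r] = 0.457560, running G = 9.003092
t=8: π = [0.2727, 0.2763, 0.2335, 0.2175], E[r] = 2.1818, γ^t·E[r] = 0.366048, running G = 9.369140

G = 9.3691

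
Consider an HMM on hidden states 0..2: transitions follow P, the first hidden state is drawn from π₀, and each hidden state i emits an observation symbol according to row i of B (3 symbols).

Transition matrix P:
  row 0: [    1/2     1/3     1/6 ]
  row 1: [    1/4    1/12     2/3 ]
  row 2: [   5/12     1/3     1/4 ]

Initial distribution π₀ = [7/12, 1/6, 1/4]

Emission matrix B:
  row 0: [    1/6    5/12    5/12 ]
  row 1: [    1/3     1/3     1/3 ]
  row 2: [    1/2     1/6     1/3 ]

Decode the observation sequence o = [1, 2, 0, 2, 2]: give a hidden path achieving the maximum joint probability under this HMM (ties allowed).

t=0: δ = [2.431e-01, 5.556e-02, 4.167e-02]  (obs o_0=1)
t=1: δ = [5.064e-02, 2.701e-02, 1.350e-02]  ψ = [0, 0, 0]  (obs o_1=2)
t=2: δ = [4.220e-03, 5.626e-03, 9.002e-03]  ψ = [0, 0, 1]  (obs o_2=0)
t=3: δ = [1.563e-03, 1.000e-03, 1.250e-03]  ψ = [2, 2, 1]  (obs o_3=2)
t=4: δ = [3.256e-04, 1.737e-04, 2.223e-04]  ψ = [0, 0, 1]  (obs o_4=2)
backtrack: best end state = 0; path = [0, 1, 2, 0, 0]

path = [0, 1, 2, 0, 0]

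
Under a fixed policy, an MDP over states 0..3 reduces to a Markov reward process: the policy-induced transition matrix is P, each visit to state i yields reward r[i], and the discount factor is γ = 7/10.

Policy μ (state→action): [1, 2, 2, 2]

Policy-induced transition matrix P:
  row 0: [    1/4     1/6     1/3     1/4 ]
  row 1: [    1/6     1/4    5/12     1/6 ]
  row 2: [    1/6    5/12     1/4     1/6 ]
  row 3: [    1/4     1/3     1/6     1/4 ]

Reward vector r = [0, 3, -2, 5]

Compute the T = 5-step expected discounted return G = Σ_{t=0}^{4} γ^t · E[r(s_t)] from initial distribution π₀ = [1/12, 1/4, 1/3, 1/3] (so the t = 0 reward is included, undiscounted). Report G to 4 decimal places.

G = 4.1465

t=0: π = [0.0833, 0.2500, 0.3333, 0.3333], E[r] = 1.7500, γ^t·E[r] = 1.750000, running G = 1.750000
t=1: π = [0.2014, 0.3264, 0.2708, 0.2014], E[r] = 1.4444, γ^t·E[r] = 1.011111, running G = 2.761111
t=2: π = [0.2002, 0.2951, 0.3044, 0.2002], E[r] = 1.2778, γ^t·E[r] = 0.626111, running G = 3.387222
t=3: π = [0.2000, 0.3007, 0.2992, 0.2000], E[r] = 1.3040, γ^t·E[r] = 0.447276, running G = 3.834498
t=4: π = [0.2000, 0.2999, 0.3001, 0.2000], E[r] = 1.2994, γ^t·E[r] = 0.311982, running G = 4.146480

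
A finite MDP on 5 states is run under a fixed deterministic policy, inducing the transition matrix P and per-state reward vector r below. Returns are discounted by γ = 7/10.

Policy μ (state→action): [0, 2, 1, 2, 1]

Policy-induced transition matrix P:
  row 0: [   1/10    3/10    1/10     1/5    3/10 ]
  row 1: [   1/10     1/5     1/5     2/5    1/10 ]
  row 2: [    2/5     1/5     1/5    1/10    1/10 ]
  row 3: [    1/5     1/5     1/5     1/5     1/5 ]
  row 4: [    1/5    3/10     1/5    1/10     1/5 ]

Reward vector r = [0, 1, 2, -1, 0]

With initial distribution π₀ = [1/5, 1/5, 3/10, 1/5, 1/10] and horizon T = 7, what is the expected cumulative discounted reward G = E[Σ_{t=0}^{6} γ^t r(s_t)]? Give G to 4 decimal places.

t=0: π = [0.2000, 0.2000, 0.3000, 0.2000, 0.1000], E[r] = 0.6000, γ^t·E[r] = 0.600000, running G = 0.600000
t=1: π = [0.2200, 0.2300, 0.1800, 0.2000, 0.1700], E[r] = 0.3900, γ^t·E[r] = 0.273000, running G = 0.873000
t=2: π = [0.1910, 0.2390, 0.1780, 0.2110, 0.1810], E[r] = 0.3840, γ^t·E[r] = 0.188160, running G = 1.061160
t=3: π = [0.1926, 0.2372, 0.1809, 0.2119, 0.1774], E[r] = 0.3871, γ^t·E[r] = 0.132775, running G = 1.193935
t=4: π = [0.1932, 0.2370, 0.1807, 0.2116, 0.1775], E[r] = 0.3869, γ^t·E[r] = 0.092887, running G = 1.286823
t=5: π = [0.1931, 0.2371, 0.1807, 0.2116, 0.1775], E[r] = 0.3868, γ^t·E[r] = 0.065017, running G = 1.351840
t=6: π = [0.1931, 0.2371, 0.1807, 0.2116, 0.1775], E[r] = 0.3869, γ^t·E[r] = 0.045513, running G = 1.397352

G = 1.3974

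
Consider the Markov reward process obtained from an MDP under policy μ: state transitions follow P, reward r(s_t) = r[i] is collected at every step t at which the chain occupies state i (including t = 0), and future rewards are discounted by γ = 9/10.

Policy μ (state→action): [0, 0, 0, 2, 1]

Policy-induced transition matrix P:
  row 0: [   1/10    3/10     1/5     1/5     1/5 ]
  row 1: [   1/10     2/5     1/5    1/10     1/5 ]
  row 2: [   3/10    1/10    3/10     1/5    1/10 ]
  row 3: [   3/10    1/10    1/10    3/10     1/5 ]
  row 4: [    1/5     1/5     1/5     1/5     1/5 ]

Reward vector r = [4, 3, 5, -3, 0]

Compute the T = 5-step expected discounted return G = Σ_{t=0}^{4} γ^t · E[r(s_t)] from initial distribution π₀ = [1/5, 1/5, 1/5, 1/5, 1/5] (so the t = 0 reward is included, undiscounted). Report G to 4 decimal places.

G = 7.5845

t=0: π = [0.2000, 0.2000, 0.2000, 0.2000, 0.2000], E[r] = 1.8000, γ^t·E[r] = 1.800000, running G = 1.800000
t=1: π = [0.2000, 0.2200, 0.2000, 0.2000, 0.1800], E[r] = 1.8600, γ^t·E[r] = 1.674000, running G = 3.474000
t=2: π = [0.1980, 0.2240, 0.2000, 0.1980, 0.1800], E[r] = 1.8700, γ^t·E[r] = 1.514700, running G = 4.988700
t=3: π = [0.1976, 0.2248, 0.2002, 0.1974, 0.1800], E[r] = 1.8736, γ^t·E[r] = 1.365854, running G = 6.354554
t=4: π = [0.1975, 0.2250, 0.2003, 0.1973, 0.1800], E[r] = 1.8746, γ^t·E[r] = 1.229912, running G = 7.584466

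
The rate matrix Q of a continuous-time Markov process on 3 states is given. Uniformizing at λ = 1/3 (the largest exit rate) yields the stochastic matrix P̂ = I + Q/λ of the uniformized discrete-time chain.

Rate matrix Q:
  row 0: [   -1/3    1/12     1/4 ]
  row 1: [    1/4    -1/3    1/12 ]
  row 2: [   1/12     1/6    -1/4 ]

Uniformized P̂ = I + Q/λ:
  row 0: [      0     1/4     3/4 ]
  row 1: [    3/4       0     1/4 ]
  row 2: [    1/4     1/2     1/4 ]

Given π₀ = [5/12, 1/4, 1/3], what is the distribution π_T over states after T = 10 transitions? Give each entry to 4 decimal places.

π = [0.3126, 0.2813, 0.4061]

t=0: π = [0.4167, 0.2500, 0.3333]
t=1: π = [0.2708, 0.2708, 0.4583]
t=2: π = [0.3177, 0.2969, 0.3854]
t=3: π = [0.3190, 0.2721, 0.4089]
t=4: π = [0.3063, 0.2842, 0.4095]
t=5: π = [0.3155, 0.2813, 0.4032]
t=6: π = [0.3118, 0.2805, 0.4078]
t=7: π = [0.3123, 0.2818, 0.4059]
t=8: π = [0.3128, 0.2810, 0.4061]
t=9: π = [0.3123, 0.2813, 0.4064]
t=10: π = [0.3126, 0.2813, 0.4061]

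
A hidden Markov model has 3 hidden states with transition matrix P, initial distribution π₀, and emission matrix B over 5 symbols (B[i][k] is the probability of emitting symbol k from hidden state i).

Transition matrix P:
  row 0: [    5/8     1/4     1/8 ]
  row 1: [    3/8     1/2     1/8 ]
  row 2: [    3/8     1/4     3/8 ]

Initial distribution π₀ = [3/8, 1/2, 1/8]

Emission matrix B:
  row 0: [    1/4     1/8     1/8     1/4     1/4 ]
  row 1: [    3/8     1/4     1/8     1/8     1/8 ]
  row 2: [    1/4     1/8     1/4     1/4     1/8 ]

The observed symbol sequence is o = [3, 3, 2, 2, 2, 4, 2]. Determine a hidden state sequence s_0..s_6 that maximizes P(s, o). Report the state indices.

path = [0, 0, 0, 0, 0, 0, 0]

t=0: δ = [9.375e-02, 6.250e-02, 3.125e-02]  (obs o_0=3)
t=1: δ = [1.465e-02, 3.906e-03, 2.930e-03]  ψ = [0, 1, 0]  (obs o_1=3)
t=2: δ = [1.144e-03, 4.578e-04, 4.578e-04]  ψ = [0, 0, 0]  (obs o_2=2)
t=3: δ = [8.941e-05, 3.576e-05, 4.292e-05]  ψ = [0, 0, 2]  (obs o_3=2)
t=4: δ = [6.985e-06, 2.794e-06, 4.023e-06]  ψ = [0, 0, 2]  (obs o_4=2)
t=5: δ = [1.091e-06, 2.183e-07, 1.886e-07]  ψ = [0, 0, 2]  (obs o_5=4)
t=6: δ = [8.527e-08, 3.411e-08, 3.411e-08]  ψ = [0, 0, 0]  (obs o_6=2)
backtrack: best end state = 0; path = [0, 0, 0, 0, 0, 0, 0]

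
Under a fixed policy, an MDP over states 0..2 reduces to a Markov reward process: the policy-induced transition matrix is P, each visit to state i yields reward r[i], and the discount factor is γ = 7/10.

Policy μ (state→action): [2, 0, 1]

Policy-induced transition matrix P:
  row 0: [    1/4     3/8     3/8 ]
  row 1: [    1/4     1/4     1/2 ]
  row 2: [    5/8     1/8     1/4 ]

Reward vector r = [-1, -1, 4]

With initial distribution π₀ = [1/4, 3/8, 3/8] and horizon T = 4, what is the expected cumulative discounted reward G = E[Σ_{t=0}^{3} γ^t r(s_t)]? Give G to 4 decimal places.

t=0: π = [0.2500, 0.3750, 0.3750], E[r] = 0.8750, γ^t·E[r] = 0.875000, running G = 0.875000
t=1: π = [0.3906, 0.2344, 0.3750], E[r] = 0.8750, γ^t·E[r] = 0.612500, running G = 1.487500
t=2: π = [0.3906, 0.2520, 0.3574], E[r] = 0.7871, γ^t·E[r] = 0.385684, running G = 1.873184
t=3: π = [0.3840, 0.2542, 0.3618], E[r] = 0.8091, γ^t·E[r] = 0.277515, running G = 2.150699

G = 2.1507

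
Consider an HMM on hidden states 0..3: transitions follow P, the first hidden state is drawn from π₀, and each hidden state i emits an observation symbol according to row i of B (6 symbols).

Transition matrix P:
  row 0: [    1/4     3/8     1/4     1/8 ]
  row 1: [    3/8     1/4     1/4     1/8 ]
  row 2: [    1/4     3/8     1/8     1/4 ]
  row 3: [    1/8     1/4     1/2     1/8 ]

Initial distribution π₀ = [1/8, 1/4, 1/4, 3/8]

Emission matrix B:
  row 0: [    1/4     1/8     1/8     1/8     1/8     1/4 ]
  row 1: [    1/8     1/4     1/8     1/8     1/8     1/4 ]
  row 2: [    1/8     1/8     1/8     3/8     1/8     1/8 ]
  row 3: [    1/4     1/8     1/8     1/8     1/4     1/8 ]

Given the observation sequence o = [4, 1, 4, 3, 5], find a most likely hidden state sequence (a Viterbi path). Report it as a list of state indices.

path = [3, 2, 3, 2, 1]

t=0: δ = [1.562e-02, 3.125e-02, 3.125e-02, 9.375e-02]  (obs o_0=4)
t=1: δ = [1.465e-03, 5.859e-03, 5.859e-03, 1.465e-03]  ψ = [1, 3, 3, 3]  (obs o_1=1)
t=2: δ = [2.747e-04, 2.747e-04, 1.831e-04, 3.662e-04]  ψ = [1, 2, 1, 2]  (obs o_2=4)
t=3: δ = [1.287e-05, 1.287e-05, 6.866e-05, 5.722e-06]  ψ = [1, 0, 3, 2]  (obs o_3=3)
t=4: δ = [4.292e-06, 6.437e-06, 1.073e-06, 2.146e-06]  ψ = [2, 2, 2, 2]  (obs o_4=5)
backtrack: best end state = 1; path = [3, 2, 3, 2, 1]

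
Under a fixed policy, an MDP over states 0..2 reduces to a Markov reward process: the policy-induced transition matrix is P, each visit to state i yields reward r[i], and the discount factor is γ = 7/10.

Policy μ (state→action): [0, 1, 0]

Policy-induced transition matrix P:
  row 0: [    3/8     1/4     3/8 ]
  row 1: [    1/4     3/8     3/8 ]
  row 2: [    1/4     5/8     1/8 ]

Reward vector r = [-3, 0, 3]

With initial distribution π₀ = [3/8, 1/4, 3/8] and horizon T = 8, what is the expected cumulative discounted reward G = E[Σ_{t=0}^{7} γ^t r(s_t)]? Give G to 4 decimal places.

t=0: π = [0.3750, 0.2500, 0.3750], E[r] = 0.0000, γ^t·E[r] = 0.000000, running G = 0.000000
t=1: π = [0.2969, 0.4219, 0.2813], E[r] = -0.0469, γ^t·E[r] = -0.032813, running G = -0.032813
t=2: π = [0.2871, 0.4082, 0.3047], E[r] = 0.0527, γ^t·E[r] = 0.025840, running G = -0.006973
t=3: π = [0.2859, 0.4153, 0.2988], E[r] = 0.0388, γ^t·E[r] = 0.013315, running G = 0.006342
t=4: π = [0.2857, 0.4140, 0.3003], E[r] = 0.0437, γ^t·E[r] = 0.010485, running G = 0.016827
t=5: π = [0.2857, 0.4144, 0.2999], E[r] = 0.0426, γ^t·E[r] = 0.007165, running G = 0.023992
t=6: π = [0.2857, 0.4143, 0.3000], E[r] = 0.0429, γ^t·E[r] = 0.005048, running G = 0.029041
t=7: π = [0.2857, 0.4143, 0.3000], E[r] = 0.0428, γ^t·E[r] = 0.003528, running G = 0.032569

G = 0.0326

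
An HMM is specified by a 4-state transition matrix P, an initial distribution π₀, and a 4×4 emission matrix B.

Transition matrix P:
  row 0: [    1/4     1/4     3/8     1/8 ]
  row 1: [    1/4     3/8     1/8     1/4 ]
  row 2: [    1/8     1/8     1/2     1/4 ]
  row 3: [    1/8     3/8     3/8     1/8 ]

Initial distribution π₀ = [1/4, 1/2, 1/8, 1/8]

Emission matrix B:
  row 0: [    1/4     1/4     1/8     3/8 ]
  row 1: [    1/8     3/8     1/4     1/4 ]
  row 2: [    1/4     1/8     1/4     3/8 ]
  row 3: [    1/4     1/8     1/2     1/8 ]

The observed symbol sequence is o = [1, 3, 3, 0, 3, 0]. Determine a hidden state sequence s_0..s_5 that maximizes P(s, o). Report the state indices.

t=0: δ = [6.250e-02, 1.875e-01, 1.562e-02, 1.562e-02]  (obs o_0=1)
t=1: δ = [1.758e-02, 1.758e-02, 8.789e-03, 5.859e-03]  ψ = [1, 1, 0, 1]  (obs o_1=3)
t=2: δ = [1.648e-03, 1.648e-03, 2.472e-03, 5.493e-04]  ψ = [0, 1, 0, 1]  (obs o_2=3)
t=3: δ = [1.030e-04, 7.725e-05, 3.090e-04, 1.545e-04]  ψ = [0, 1, 2, 2]  (obs o_3=0)
t=4: δ = [1.448e-05, 1.448e-05, 5.794e-05, 9.656e-06]  ψ = [2, 3, 2, 2]  (obs o_4=3)
t=5: δ = [1.810e-06, 9.052e-07, 7.242e-06, 3.621e-06]  ψ = [2, 2, 2, 2]  (obs o_5=0)
backtrack: best end state = 2; path = [1, 0, 2, 2, 2, 2]

path = [1, 0, 2, 2, 2, 2]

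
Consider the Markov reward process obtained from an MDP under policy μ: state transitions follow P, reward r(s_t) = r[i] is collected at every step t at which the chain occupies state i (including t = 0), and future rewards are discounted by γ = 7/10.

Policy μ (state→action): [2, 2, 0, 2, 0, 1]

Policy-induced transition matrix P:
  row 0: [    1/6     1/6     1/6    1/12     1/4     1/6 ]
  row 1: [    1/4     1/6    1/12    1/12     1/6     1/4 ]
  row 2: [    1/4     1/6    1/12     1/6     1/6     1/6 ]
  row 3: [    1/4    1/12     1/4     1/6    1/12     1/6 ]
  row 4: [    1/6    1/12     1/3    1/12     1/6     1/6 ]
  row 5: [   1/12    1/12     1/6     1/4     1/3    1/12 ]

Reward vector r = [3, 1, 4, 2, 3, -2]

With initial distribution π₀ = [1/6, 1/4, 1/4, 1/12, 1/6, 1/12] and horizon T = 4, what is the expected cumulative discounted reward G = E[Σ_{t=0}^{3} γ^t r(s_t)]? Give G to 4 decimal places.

G = 5.1976

t=0: π = [0.1667, 0.2500, 0.2500, 0.0833, 0.1667, 0.0833], E[r] = 2.2500, γ^t·E[r] = 2.250000, running G = 2.250000
t=1: π = [0.2083, 0.1389, 0.1597, 0.1250, 0.1875, 0.1806], E[r] = 1.8542, γ^t·E[r] = 1.297917, running G = 3.547917
t=2: π = [0.1869, 0.1256, 0.1834, 0.1372, 0.2037, 0.1632], E[r] = 1.9792, γ^t·E[r] = 0.969792, running G = 4.517708
t=3: π = [0.1902, 0.1247, 0.1863, 0.1372, 0.1980, 0.1635], E[r] = 1.9821, γ^t·E[r] = 0.679847, running G = 5.197555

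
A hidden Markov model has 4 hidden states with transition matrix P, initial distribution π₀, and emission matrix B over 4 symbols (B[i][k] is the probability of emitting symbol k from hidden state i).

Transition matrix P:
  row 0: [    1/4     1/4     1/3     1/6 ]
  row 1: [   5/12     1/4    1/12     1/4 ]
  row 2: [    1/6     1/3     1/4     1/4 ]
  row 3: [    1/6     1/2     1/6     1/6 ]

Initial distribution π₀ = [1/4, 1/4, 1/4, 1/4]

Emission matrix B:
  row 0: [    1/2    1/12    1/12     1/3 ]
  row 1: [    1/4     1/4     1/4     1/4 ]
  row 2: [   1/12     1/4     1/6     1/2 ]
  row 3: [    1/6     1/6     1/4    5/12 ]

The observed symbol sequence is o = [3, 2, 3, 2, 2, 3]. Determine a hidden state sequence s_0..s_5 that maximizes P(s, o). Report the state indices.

t=0: δ = [8.333e-02, 6.250e-02, 1.250e-01, 1.042e-01]  (obs o_0=3)
t=1: δ = [2.170e-03, 1.302e-02, 5.208e-03, 7.812e-03]  ψ = [1, 3, 2, 2]  (obs o_1=2)
t=2: δ = [1.808e-03, 9.766e-04, 6.510e-04, 1.356e-03]  ψ = [1, 3, 2, 1]  (obs o_2=3)
t=3: δ = [3.768e-05, 1.695e-04, 1.005e-04, 7.535e-05]  ψ = [0, 3, 0, 0]  (obs o_3=2)
t=4: δ = [5.887e-06, 1.060e-05, 4.186e-06, 1.060e-05]  ψ = [1, 1, 2, 1]  (obs o_4=2)
t=5: δ = [1.472e-06, 1.325e-06, 9.811e-07, 1.104e-06]  ψ = [1, 3, 0, 1]  (obs o_5=3)
backtrack: best end state = 0; path = [3, 1, 3, 1, 1, 0]

path = [3, 1, 3, 1, 1, 0]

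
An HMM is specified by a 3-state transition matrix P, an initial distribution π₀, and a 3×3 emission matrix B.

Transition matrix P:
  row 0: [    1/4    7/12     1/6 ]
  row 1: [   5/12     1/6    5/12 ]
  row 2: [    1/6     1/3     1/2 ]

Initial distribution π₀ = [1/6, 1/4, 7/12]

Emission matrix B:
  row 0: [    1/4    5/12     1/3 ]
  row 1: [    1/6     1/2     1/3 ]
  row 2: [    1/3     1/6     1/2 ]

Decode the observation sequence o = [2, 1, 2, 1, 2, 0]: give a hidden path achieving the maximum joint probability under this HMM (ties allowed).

t=0: δ = [5.556e-02, 8.333e-02, 2.917e-01]  (obs o_0=2)
t=1: δ = [2.025e-02, 4.861e-02, 2.431e-02]  ψ = [2, 2, 2]  (obs o_1=1)
t=2: δ = [6.752e-03, 3.938e-03, 1.013e-02]  ψ = [1, 0, 1]  (obs o_2=2)
t=3: δ = [7.033e-04, 1.969e-03, 8.439e-04]  ψ = [0, 0, 2]  (obs o_3=1)
t=4: δ = [2.735e-04, 1.368e-04, 4.103e-04]  ψ = [1, 0, 1]  (obs o_4=2)
t=5: δ = [1.709e-05, 2.659e-05, 6.838e-05]  ψ = [0, 0, 2]  (obs o_5=0)
backtrack: best end state = 2; path = [2, 1, 0, 1, 2, 2]

path = [2, 1, 0, 1, 2, 2]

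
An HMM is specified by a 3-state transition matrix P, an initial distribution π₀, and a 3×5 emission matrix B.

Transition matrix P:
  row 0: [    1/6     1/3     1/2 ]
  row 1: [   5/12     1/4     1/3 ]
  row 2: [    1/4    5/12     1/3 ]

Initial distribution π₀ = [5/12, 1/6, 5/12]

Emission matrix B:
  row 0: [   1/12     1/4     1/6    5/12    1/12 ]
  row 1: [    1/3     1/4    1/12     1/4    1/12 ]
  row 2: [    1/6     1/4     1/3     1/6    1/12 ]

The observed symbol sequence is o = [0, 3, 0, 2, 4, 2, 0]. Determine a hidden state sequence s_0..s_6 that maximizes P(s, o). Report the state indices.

t=0: δ = [3.472e-02, 5.556e-02, 6.944e-02]  (obs o_0=0)
t=1: δ = [9.645e-03, 7.234e-03, 3.858e-03]  ψ = [1, 2, 2]  (obs o_1=3)
t=2: δ = [2.512e-04, 1.072e-03, 8.038e-04]  ψ = [1, 0, 0]  (obs o_2=0)
t=3: δ = [7.442e-05, 2.791e-05, 1.191e-04]  ψ = [1, 2, 1]  (obs o_3=2)
t=4: δ = [2.481e-06, 4.135e-06, 3.308e-06]  ψ = [2, 2, 2]  (obs o_4=4)
t=5: δ = [2.871e-07, 1.148e-07, 4.594e-07]  ψ = [1, 2, 1]  (obs o_5=2)
t=6: δ = [9.571e-09, 6.380e-08, 2.552e-08]  ψ = [2, 2, 2]  (obs o_6=0)
backtrack: best end state = 1; path = [1, 0, 1, 2, 1, 2, 1]

path = [1, 0, 1, 2, 1, 2, 1]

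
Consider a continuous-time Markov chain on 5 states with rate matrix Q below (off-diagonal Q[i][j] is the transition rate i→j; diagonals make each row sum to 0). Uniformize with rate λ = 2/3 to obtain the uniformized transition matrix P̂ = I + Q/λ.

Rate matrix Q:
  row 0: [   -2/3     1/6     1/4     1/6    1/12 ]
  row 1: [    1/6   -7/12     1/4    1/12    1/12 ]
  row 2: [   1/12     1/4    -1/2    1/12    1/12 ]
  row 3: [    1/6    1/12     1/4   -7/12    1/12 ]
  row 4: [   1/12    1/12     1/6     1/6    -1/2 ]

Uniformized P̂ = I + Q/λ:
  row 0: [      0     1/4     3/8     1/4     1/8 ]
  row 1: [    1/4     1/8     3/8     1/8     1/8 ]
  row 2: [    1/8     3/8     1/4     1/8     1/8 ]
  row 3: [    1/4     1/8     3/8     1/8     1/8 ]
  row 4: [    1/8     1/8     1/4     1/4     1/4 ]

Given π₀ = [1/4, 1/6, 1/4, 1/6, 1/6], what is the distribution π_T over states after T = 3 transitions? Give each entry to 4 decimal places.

π = [0.1532, 0.2238, 0.3175, 0.1626, 0.1429]

t=0: π = [0.2500, 0.1667, 0.2500, 0.1667, 0.1667]
t=1: π = [0.1354, 0.2188, 0.3229, 0.1771, 0.1458]
t=2: π = [0.1576, 0.2227, 0.3164, 0.1602, 0.1432]
t=3: π = [0.1532, 0.2238, 0.3175, 0.1626, 0.1429]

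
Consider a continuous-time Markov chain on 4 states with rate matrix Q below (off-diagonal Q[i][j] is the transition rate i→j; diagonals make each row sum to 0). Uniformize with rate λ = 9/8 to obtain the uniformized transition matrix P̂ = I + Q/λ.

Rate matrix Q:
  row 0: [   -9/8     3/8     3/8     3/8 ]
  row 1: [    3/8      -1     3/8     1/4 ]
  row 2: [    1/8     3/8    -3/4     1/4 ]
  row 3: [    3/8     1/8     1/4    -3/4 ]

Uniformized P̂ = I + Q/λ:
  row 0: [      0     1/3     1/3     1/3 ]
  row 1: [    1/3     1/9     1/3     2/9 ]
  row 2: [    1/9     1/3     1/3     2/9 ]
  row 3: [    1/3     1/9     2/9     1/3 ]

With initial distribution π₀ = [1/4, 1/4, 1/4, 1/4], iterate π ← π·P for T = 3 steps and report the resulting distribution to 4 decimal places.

t=0: π = [0.2500, 0.2500, 0.2500, 0.2500]
t=1: π = [0.1944, 0.2222, 0.3056, 0.2778]
t=2: π = [0.2006, 0.2222, 0.3025, 0.2747]
t=3: π = [0.1992, 0.2229, 0.3028, 0.2750]

π = [0.1992, 0.2229, 0.3028, 0.2750]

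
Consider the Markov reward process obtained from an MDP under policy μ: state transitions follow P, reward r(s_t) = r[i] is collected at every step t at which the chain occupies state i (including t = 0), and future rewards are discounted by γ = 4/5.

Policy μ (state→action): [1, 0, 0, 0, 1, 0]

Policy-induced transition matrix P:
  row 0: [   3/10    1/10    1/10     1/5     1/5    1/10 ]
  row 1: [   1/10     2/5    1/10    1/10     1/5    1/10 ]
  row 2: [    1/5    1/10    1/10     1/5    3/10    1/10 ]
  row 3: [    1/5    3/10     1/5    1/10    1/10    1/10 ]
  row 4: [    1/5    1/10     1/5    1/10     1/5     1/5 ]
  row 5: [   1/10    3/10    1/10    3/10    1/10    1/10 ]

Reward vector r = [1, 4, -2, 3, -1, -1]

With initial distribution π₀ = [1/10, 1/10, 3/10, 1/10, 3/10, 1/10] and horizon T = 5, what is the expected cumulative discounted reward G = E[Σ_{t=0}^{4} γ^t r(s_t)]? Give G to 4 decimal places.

G = 1.8586

t=0: π = [0.1000, 0.1000, 0.3000, 0.1000, 0.3000, 0.1000], E[r] = -0.2000, γ^t·E[r] = -0.200000, running G = -0.200000
t=1: π = [0.1900, 0.1700, 0.1400, 0.1600, 0.2100, 0.1300], E[r] = 0.7300, γ^t·E[r] = 0.584000, running G = 0.384000
t=2: π = [0.1890, 0.2090, 0.1370, 0.1590, 0.1850, 0.1210], E[r] = 0.9220, γ^t·E[r] = 0.590080, running G = 0.974080
t=3: π = [0.1859, 0.2187, 0.1344, 0.1568, 0.1857, 0.1185], E[r] = 0.9581, γ^t·E[r] = 0.490547, running G = 1.464627
t=4: π = [0.1849, 0.2207, 0.1343, 0.1557, 0.1859, 0.1186], E[r] = 0.9618, γ^t·E[r] = 0.393937, running G = 1.858564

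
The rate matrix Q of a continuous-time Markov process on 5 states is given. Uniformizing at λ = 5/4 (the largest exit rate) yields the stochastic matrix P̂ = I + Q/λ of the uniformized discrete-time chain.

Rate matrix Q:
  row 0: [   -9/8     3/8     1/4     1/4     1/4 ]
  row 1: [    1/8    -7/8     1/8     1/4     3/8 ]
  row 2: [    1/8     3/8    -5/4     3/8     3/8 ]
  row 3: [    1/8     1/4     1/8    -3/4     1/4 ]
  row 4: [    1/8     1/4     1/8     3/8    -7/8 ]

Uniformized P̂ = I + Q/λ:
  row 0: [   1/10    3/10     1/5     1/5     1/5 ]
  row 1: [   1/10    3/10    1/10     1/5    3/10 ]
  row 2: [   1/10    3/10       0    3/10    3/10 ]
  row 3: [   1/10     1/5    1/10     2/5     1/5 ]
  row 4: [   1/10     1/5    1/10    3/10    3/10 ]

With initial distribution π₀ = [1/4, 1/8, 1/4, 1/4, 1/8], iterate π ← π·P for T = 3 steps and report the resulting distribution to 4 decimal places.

t=0: π = [0.2500, 0.1250, 0.2500, 0.2500, 0.1250]
t=1: π = [0.1000, 0.2625, 0.1000, 0.2875, 0.2500]
t=2: π = [0.1000, 0.2463, 0.1000, 0.2925, 0.2613]
t=3: π = [0.1000, 0.2446, 0.1000, 0.2946, 0.2608]

π = [0.1000, 0.2446, 0.1000, 0.2946, 0.2608]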